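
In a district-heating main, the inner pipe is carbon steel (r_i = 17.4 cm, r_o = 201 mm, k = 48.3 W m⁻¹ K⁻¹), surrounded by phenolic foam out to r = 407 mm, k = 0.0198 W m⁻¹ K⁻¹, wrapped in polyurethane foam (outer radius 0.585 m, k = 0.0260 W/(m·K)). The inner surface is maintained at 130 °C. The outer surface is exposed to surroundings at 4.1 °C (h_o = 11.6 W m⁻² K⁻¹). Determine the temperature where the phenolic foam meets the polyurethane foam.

Series thermal resistances, inner to outer:
  R'_carbon steel = ln(0.201/0.174)/(2πk) = 0.1442/(2π·48.3) = 4.753×10^-4 m·K/W
  R'_phenolic foam = ln(0.407/0.201)/(2πk) = 0.7055/(2π·0.0198) = 5.671 m·K/W
  R'_polyurethane foam = ln(0.585/0.407)/(2πk) = 0.3628/(2π·0.0260) = 2.221 m·K/W
  R'_conv,out = 1/(2πr h) = 1/(2π·0.585·11.6) = 0.02345 m·K/W
ΣR = 4.753×10^-4 + 5.671 + 2.221 + 0.02345 = 7.916 m·K/W
Q' = ΔT/ΣR = (130 °C − 4.1 °C)/7.916 = 15.90 W/m
From the inner boundary to the phenolic foam/polyurethane foam interface, ΣR_partial = 5.671 m·K/W.
T_interface = T_in − Q'·ΣR_partial = 130 °C − (15.90)(5.671) = 39.8 °C

T = 39.8 °C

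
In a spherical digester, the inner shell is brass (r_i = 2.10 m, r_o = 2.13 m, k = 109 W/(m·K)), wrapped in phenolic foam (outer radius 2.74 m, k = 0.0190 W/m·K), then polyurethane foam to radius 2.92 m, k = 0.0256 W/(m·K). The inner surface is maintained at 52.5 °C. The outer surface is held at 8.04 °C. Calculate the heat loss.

Treat each layer as a resistance in series:
  R_brass = (1/2.10 − 1/2.13)/(4πk) = 0.006707/(4π·109) = 4.897×10^-6 K/W
  R_phenolic foam = (1/2.13 − 1/2.74)/(4πk) = 0.1045/(4π·0.0190) = 0.4378 K/W
  R_polyurethane foam = (1/2.74 − 1/2.92)/(4πk) = 0.02250/(4π·0.0256) = 0.06993 K/W
ΣR = 4.897×10^-6 + 0.4378 + 0.06993 = 0.5077 K/W
Q = ΔT/ΣR = (52.5 °C − 8.04 °C)/0.5077 = 87.6 W

Q = 87.6 W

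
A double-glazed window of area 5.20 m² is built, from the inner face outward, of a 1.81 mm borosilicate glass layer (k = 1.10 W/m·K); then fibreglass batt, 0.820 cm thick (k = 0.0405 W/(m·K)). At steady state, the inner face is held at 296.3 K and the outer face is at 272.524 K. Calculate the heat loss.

Treat each layer as a resistance in series:
  R_borosilicate glass = L/(kA) = 0.00181/(1.10·5.20) = 3.164×10^-4 K/W
  R_fibreglass batt = L/(kA) = 0.00820/(0.0405·5.20) = 0.03894 K/W
ΣR = 3.164×10^-4 + 0.03894 = 0.03926 K/W
Q = ΔT/ΣR = (296.3 K − 272.524 K)/0.03926 = 606 W

Q = 606 W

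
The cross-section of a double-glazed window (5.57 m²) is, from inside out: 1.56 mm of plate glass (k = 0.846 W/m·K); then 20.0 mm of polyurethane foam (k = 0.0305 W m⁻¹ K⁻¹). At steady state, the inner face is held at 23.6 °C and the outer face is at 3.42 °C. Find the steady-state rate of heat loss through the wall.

Q = 171 W

Treat each layer as a resistance in series:
  R_plate glass = L/(kA) = 0.00156/(0.846·5.57) = 3.311×10^-4 K/W
  R_polyurethane foam = L/(kA) = 0.0200/(0.0305·5.57) = 0.1177 K/W
ΣR = 3.311×10^-4 + 0.1177 = 0.1180 K/W
Q = ΔT/ΣR = (23.6 °C − 3.42 °C)/0.1180 = 171 W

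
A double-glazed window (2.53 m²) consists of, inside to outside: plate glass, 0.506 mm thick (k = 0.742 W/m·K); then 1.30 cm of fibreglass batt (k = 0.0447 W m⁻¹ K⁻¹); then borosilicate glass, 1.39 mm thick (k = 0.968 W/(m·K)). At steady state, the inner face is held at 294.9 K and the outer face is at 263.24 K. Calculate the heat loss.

Resistance network (inner→outer):
  R_plate glass = L/(kA) = 5.06×10^-4/(0.742·2.53) = 2.695×10^-4 K/W
  R_fibreglass batt = L/(kA) = 0.0130/(0.0447·2.53) = 0.1150 K/W
  R_borosilicate glass = L/(kA) = 0.00139/(0.968·2.53) = 5.676×10^-4 K/W
ΣR = 2.695×10^-4 + 0.1150 + 5.676×10^-4 = 0.1158 K/W
Q = ΔT/ΣR = (294.9 K − 263.24 K)/0.1158 = 273 W

Q = 273 W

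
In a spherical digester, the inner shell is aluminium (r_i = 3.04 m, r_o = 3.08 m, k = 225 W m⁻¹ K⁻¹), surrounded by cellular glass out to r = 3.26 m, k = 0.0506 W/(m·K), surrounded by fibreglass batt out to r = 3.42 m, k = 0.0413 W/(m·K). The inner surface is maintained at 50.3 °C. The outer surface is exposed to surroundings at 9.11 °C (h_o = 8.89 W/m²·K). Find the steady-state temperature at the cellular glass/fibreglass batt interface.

Series thermal resistances, inner to outer:
  R_aluminium = (1/3.04 − 1/3.08)/(4πk) = 0.004272/(4π·225) = 1.511×10^-6 K/W
  R_cellular glass = (1/3.08 − 1/3.26)/(4πk) = 0.01793/(4π·0.0506) = 0.02819 K/W
  R_fibreglass batt = (1/3.26 − 1/3.42)/(4πk) = 0.01435/(4π·0.0413) = 0.02765 K/W
  R_conv,out = 1/(4πr²h) = 1/(4π·3.42²·8.89) = 7.653×10^-4 K/W
ΣR = 1.511×10^-6 + 0.02819 + 0.02765 + 7.653×10^-4 = 0.05661 K/W
Q = ΔT/ΣR = (50.3 °C − 9.11 °C)/0.05661 = 727.6 W
From the inner boundary to the cellular glass/fibreglass batt interface, ΣR_partial = 0.02819 K/W.
T_interface = T_in − Q·ΣR_partial = 50.3 °C − (727.6)(0.02819) = 29.8 °C

T = 29.8 °C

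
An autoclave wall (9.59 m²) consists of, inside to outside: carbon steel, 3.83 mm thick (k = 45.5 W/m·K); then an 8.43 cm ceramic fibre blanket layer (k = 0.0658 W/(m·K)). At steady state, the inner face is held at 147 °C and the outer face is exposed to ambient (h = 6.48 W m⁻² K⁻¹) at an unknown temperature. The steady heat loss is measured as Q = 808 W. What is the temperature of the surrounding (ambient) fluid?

T_out = 26.0 °C

Sum the resistances:
  R_carbon steel = L/(kA) = 0.00383/(45.5·9.59) = 8.777×10^-6 K/W
  R_ceramic fibre blanket = L/(kA) = 0.0843/(0.0658·9.59) = 0.1336 K/W
  R_conv,out = 1/(hA) = 1/(6.48·9.59) = 0.01609 K/W
ΣR = 0.1497 K/W
ΔT = Q·ΣR = 808 × 0.1497 = 121.0 K
Heat flows outward, so T_out = T_in − ΔT = 147 − 121.0 = 26.0 °C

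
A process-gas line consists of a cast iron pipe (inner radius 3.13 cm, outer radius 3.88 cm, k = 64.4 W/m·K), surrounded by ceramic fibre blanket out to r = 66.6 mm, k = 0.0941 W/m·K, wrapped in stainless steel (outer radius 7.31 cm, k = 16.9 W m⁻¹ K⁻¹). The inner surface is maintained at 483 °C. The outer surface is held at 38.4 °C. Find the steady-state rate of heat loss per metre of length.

Treat each layer as a resistance in series:
  R'_cast iron = ln(0.0388/0.0313)/(2πk) = 0.2148/(2π·64.4) = 5.309×10^-4 m·K/W
  R'_ceramic fibre blanket = ln(0.0666/0.0388)/(2πk) = 0.5403/(2π·0.0941) = 0.9138 m·K/W
  R'_stainless steel = ln(0.0731/0.0666)/(2πk) = 0.09312/(2π·16.9) = 8.770×10^-4 m·K/W
ΣR = 5.309×10^-4 + 0.9138 + 8.770×10^-4 = 0.9152 m·K/W
Q' = ΔT/ΣR = (483 °C − 38.4 °C)/0.9152 = 486 W/m

Q' = 486 W/m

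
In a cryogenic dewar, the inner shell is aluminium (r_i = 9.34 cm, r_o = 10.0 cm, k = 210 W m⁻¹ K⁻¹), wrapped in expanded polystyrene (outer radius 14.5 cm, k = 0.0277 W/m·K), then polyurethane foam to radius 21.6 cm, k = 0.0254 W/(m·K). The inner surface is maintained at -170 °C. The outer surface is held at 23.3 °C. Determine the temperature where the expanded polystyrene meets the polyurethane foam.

T = -62.4 °C

Treat each layer as a resistance in series:
  R_aluminium = (1/0.0934 − 1/0.100)/(4πk) = 0.7066/(4π·210) = 2.678×10^-4 K/W
  R_expanded polystyrene = (1/0.100 − 1/0.145)/(4πk) = 3.103/(4π·0.0277) = 8.916 K/W
  R_polyurethane foam = (1/0.145 − 1/0.216)/(4πk) = 2.267/(4π·0.0254) = 7.102 K/W
ΣR = 2.678×10^-4 + 8.916 + 7.102 = 16.02 K/W
Q = ΔT/ΣR = (-170 °C − 23.3 °C)/16.02 = -12.07 W
From the inner boundary to the expanded polystyrene/polyurethane foam interface, ΣR_partial = 8.916 K/W.
T_interface = T_in − Q·ΣR_partial = -170 °C − (-12.07)(8.916) = -62.4 °C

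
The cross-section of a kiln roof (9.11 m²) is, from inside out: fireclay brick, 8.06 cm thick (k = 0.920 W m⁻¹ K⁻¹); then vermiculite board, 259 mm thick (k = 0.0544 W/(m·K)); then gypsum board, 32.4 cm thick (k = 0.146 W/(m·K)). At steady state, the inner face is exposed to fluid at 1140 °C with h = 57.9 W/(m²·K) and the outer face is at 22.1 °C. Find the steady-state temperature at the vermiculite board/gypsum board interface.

T = 372 °C

Series thermal resistances, inner to outer:
  R_conv,in = 1/(hA) = 1/(57.9·9.11) = 0.001896 K/W
  R_fireclay brick = L/(kA) = 0.0806/(0.920·9.11) = 0.009617 K/W
  R_vermiculite board = L/(kA) = 0.259/(0.0544·9.11) = 0.5226 K/W
  R_gypsum board = L/(kA) = 0.324/(0.146·9.11) = 0.2436 K/W
ΣR = 0.001896 + 0.009617 + 0.5226 + 0.2436 = 0.7777 K/W
Q = ΔT/ΣR = (1140 °C − 22.1 °C)/0.7777 = 1437 W
From the inner boundary to the vermiculite board/gypsum board interface, ΣR_partial = 0.5341 K/W.
T_interface = T_in − Q·ΣR_partial = 1140 °C − (1437)(0.5341) = 372 °C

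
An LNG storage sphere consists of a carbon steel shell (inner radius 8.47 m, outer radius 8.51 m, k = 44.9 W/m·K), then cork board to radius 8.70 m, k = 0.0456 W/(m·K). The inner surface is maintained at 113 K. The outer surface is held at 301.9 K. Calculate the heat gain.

Resistance network (inner→outer):
  R_carbon steel = (1/8.47 − 1/8.51)/(4πk) = 5.549×10^-4/(4π·44.9) = 9.835×10^-7 K/W
  R_cork board = (1/8.51 − 1/8.70)/(4πk) = 0.002566/(4π·0.0456) = 0.004478 K/W
ΣR = 9.835×10^-7 + 0.004478 = 0.004479 K/W
Q = ΔT/ΣR = (113 K − 301.9 K)/0.004479 = -42200 W
(Negative Q ⇒ heat flows inward; heat gain = 42200 W.)

Q = 42.2 kW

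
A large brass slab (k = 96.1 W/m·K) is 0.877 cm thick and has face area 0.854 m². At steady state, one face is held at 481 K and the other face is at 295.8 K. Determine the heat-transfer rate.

Q = 1730 kW

Q = kA·ΔT/L = 96.1 × 0.854 × |481 K − 295.8 K| / 0.00877 = 1.73×10^6 W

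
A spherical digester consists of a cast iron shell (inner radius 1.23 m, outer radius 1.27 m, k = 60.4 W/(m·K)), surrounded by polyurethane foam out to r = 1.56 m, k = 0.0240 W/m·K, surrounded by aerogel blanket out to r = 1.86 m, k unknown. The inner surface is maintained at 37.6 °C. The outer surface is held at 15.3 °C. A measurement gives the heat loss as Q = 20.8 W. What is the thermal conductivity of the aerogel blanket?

ΣR = ΔT/Q = |37.6 − 15.3|/20.8 = 1.072 K/W
Known resistances:
  R_cast iron = (1/1.23 − 1/1.27)/(4πk) = 0.02561/(4π·60.4) = 3.374×10^-5 K/W
  R_polyurethane foam = (1/1.27 − 1/1.56)/(4πk) = 0.1464/(4π·0.0240) = 0.4853 K/W
R_aerogel blanket = ΣR − ΣR_known = 1.072 − 0.4853 = 0.5867 K/W
(1/r₁−1/r₂)/(4πk) = 0.5867 ⇒ k = 0.1034/(4π·0.5867) = 0.0140 W/m·K

k = 0.0140 W/m·K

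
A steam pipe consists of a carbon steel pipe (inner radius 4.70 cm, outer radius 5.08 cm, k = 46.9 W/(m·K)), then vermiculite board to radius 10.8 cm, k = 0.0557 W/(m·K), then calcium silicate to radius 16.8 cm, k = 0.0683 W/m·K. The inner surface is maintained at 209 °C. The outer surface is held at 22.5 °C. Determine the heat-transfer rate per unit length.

Treat each layer as a resistance in series:
  R'_carbon steel = ln(0.0508/0.0470)/(2πk) = 0.07775/(2π·46.9) = 2.638×10^-4 m·K/W
  R'_vermiculite board = ln(0.108/0.0508)/(2πk) = 0.7542/(2π·0.0557) = 2.155 m·K/W
  R'_calcium silicate = ln(0.168/0.108)/(2πk) = 0.4418/(2π·0.0683) = 1.030 m·K/W
ΣR = 2.638×10^-4 + 2.155 + 1.030 = 3.185 m·K/W
Q' = ΔT/ΣR = (209 °C − 22.5 °C)/3.185 = 58.6 W/m

Q' = 58.6 W/m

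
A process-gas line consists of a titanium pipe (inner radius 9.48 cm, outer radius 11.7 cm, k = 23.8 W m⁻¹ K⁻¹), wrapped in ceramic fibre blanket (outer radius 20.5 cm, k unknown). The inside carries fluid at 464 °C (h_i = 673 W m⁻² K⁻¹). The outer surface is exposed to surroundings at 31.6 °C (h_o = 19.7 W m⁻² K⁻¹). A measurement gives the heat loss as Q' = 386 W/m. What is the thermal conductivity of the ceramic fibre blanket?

k = 0.0829 W/m·K

ΣR = ΔT/Q' = |464 − 31.6|/386 = 1.120 m·K/W
Known resistances:
  R'_conv,in = 1/(2πr h) = 1/(2π·0.0948·673) = 0.002495 m·K/W
  R'_titanium = ln(0.117/0.0948)/(2πk) = 0.2104/(2π·23.8) = 0.001407 m·K/W
  R'_conv,out = 1/(2πr h) = 1/(2π·0.205·19.7) = 0.03941 m·K/W
R_ceramic fibre blanket = ΣR − ΣR_known = 1.120 − 0.04331 = 1.077 m·K/W
ln(r₂/r₁)/(2πk) = 1.077 ⇒ k = 0.5608/(2π·1.077) = 0.0829 W/m·K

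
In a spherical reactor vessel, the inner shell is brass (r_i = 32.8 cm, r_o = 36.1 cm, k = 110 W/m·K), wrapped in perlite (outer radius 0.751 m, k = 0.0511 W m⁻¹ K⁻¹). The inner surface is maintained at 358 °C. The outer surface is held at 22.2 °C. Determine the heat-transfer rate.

Q = 150 W

Resistance network (inner→outer):
  R_brass = (1/0.328 − 1/0.361)/(4πk) = 0.2787/(4π·110) = 2.016×10^-4 K/W
  R_perlite = (1/0.361 − 1/0.751)/(4πk) = 1.439/(4π·0.0511) = 2.240 K/W
ΣR = 2.016×10^-4 + 2.240 = 2.240 K/W
Q = ΔT/ΣR = (358 °C − 22.2 °C)/2.240 = 150 W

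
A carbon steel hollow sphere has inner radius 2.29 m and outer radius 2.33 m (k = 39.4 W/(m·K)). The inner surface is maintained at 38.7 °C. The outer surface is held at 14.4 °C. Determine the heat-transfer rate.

Q = 4πk·ΔT/(1/r₁ − 1/r₂) = 4π × 39.4 × 24.3 / (1/2.29 − 1/2.33) = 1.60×10^6 W

Q = 1.60×10^6 W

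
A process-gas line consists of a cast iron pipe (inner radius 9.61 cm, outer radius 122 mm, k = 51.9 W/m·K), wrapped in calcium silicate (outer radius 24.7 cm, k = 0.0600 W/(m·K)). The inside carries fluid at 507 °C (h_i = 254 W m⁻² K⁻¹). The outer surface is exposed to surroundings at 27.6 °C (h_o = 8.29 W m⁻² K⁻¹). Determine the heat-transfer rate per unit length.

Treat each layer as a resistance in series:
  R'_conv,in = 1/(2πr h) = 1/(2π·0.0961·254) = 0.006520 m·K/W
  R'_cast iron = ln(0.122/0.0961)/(2πk) = 0.2386/(2π·51.9) = 7.318×10^-4 m·K/W
  R'_calcium silicate = ln(0.247/0.122)/(2πk) = 0.7054/(2π·0.0600) = 1.871 m·K/W
  R'_conv,out = 1/(2πr h) = 1/(2π·0.247·8.29) = 0.07773 m·K/W
ΣR = 0.006520 + 7.318×10^-4 + 1.871 + 0.07773 = 1.956 m·K/W
Q' = ΔT/ΣR = (507 °C − 27.6 °C)/1.956 = 245 W/m

Q' = 245 W/m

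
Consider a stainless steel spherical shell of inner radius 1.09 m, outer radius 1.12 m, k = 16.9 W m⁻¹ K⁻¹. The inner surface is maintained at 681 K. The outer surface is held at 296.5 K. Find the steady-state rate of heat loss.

Q = 4πk·ΔT/(1/r₁ − 1/r₂) = 4π × 16.9 × 384.5 / (1/1.09 − 1/1.12) = 3.32×10^6 W

Q = 3.32×10^6 W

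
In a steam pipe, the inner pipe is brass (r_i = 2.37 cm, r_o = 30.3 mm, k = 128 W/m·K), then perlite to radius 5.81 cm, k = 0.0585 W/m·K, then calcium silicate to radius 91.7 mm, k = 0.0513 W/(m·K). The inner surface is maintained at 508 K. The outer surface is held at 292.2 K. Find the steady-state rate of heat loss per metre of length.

Resistance network (inner→outer):
  R'_brass = ln(0.0303/0.0237)/(2πk) = 0.2457/(2π·128) = 3.055×10^-4 m·K/W
  R'_perlite = ln(0.0581/0.0303)/(2πk) = 0.6510/(2π·0.0585) = 1.771 m·K/W
  R'_calcium silicate = ln(0.0917/0.0581)/(2πk) = 0.4564/(2π·0.0513) = 1.416 m·K/W
ΣR = 3.055×10^-4 + 1.771 + 1.416 = 3.187 m·K/W
Q' = ΔT/ΣR = (508 K − 292.2 K)/3.187 = 67.7 W/m

Q' = 67.7 W/m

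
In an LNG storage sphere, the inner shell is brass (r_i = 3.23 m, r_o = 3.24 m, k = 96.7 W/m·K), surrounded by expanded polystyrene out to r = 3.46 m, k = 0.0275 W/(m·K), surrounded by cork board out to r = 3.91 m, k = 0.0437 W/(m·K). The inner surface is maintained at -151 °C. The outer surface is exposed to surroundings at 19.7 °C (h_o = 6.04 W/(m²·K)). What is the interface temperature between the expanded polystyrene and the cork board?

Resistance network (inner→outer):
  R_brass = (1/3.23 − 1/3.24)/(4πk) = 9.555×10^-4/(4π·96.7) = 7.864×10^-7 K/W
  R_expanded polystyrene = (1/3.24 − 1/3.46)/(4πk) = 0.01962/(4π·0.0275) = 0.05679 K/W
  R_cork board = (1/3.46 − 1/3.91)/(4πk) = 0.03326/(4π·0.0437) = 0.06057 K/W
  R_conv,out = 1/(4πr²h) = 1/(4π·3.91²·6.04) = 8.618×10^-4 K/W
ΣR = 7.864×10^-7 + 0.05679 + 0.06057 + 8.618×10^-4 = 0.1182 K/W
Q = ΔT/ΣR = (-151 °C − 19.7 °C)/0.1182 = -1444 W
From the inner boundary to the expanded polystyrene/cork board interface, ΣR_partial = 0.05679 K/W.
T_interface = T_in − Q·ΣR_partial = -151 °C − (-1444)(0.05679) = -69.0 °C

T = -69.0 °C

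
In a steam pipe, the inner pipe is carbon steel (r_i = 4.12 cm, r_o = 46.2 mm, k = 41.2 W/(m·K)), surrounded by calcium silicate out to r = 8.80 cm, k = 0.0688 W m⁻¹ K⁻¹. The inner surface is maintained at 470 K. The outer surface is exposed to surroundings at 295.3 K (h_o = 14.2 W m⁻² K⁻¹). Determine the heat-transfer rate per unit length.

Treat each layer as a resistance in series:
  R'_carbon steel = ln(0.0462/0.0412)/(2πk) = 0.1145/(2π·41.2) = 4.425×10^-4 m·K/W
  R'_calcium silicate = ln(0.0880/0.0462)/(2πk) = 0.6444/(2π·0.0688) = 1.491 m·K/W
  R'_conv,out = 1/(2πr h) = 1/(2π·0.0880·14.2) = 0.1274 m·K/W
ΣR = 4.425×10^-4 + 1.491 + 0.1274 = 1.619 m·K/W
Q' = ΔT/ΣR = (470 K − 295.3 K)/1.619 = 108 W/m

Q' = 108 W/m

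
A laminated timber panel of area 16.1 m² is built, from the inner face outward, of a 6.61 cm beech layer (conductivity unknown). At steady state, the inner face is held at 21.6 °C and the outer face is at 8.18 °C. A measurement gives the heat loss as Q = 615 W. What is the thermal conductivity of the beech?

ΣR = ΔT/Q = |21.6 − 8.18|/615 = 0.02182 K/W
L/(kA) = 0.02182 ⇒ k = 0.0661/(0.02182·16.1) = 0.188 W/m·K

k = 0.188 W/m·K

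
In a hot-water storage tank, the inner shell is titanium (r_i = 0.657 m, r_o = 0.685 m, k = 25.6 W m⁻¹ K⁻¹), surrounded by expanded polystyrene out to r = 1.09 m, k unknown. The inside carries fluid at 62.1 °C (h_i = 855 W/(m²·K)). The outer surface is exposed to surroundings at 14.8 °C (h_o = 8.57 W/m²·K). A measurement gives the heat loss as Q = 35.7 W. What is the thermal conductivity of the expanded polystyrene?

k = 0.0328 W/m·K

ΣR = ΔT/Q = |62.1 − 14.8|/35.7 = 1.325 K/W
Known resistances:
  R_conv,in = 1/(4πr²h) = 1/(4π·0.657²·855) = 2.156×10^-4 K/W
  R_titanium = (1/0.657 − 1/0.685)/(4πk) = 0.06222/(4π·25.6) = 1.934×10^-4 K/W
  R_conv,out = 1/(4πr²h) = 1/(4π·1.09²·8.57) = 0.007815 K/W
R_expanded polystyrene = ΣR − ΣR_known = 1.325 − 0.008224 = 1.317 K/W
(1/r₁−1/r₂)/(4πk) = 1.317 ⇒ k = 0.5424/(4π·1.317) = 0.0328 W/m·K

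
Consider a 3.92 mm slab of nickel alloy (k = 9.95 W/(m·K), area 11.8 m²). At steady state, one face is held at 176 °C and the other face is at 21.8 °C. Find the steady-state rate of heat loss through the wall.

Q = 4620 kW

Q = kA·ΔT/L = 9.95 × 11.8 × |176 °C − 21.8 °C| / 0.00392 = 4.62×10^6 W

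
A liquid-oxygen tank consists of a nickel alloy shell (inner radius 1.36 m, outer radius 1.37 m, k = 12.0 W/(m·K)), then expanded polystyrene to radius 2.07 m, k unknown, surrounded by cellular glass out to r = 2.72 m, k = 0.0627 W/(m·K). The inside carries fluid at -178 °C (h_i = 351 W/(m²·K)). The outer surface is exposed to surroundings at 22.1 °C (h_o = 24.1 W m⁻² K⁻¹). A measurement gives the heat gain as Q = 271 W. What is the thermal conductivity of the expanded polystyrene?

ΣR = ΔT/Q = |-178 − 22.1|/271 = 0.7384 K/W
Known resistances:
  R_conv,in = 1/(4πr²h) = 1/(4π·1.36²·351) = 1.226×10^-4 K/W
  R_nickel alloy = (1/1.36 − 1/1.37)/(4πk) = 0.005367/(4π·12.0) = 3.559×10^-5 K/W
  R_cellular glass = (1/2.07 − 1/2.72)/(4πk) = 0.1154/(4π·0.0627) = 0.1465 K/W
  R_conv,out = 1/(4πr²h) = 1/(4π·2.72²·24.1) = 4.463×10^-4 K/W
R_expanded polystyrene = ΣR − ΣR_known = 0.7384 − 0.1471 = 0.5913 K/W
(1/r₁−1/r₂)/(4πk) = 0.5913 ⇒ k = 0.2468/(4π·0.5913) = 0.0332 W/m·K

k = 0.0332 W/m·K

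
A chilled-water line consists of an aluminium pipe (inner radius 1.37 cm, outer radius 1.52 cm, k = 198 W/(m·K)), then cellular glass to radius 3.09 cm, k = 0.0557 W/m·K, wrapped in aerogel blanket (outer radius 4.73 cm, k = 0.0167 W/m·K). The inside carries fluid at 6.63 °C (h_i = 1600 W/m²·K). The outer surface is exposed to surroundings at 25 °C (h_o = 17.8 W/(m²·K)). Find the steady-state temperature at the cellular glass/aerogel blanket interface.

T = 12.6 °C

Resistance network (inner→outer):
  R'_conv,in = 1/(2πr h) = 1/(2π·0.0137·1600) = 0.007261 m·K/W
  R'_aluminium = ln(0.0152/0.0137)/(2πk) = 0.1039/(2π·198) = 8.352×10^-5 m·K/W
  R'_cellular glass = ln(0.0309/0.0152)/(2πk) = 0.7095/(2π·0.0557) = 2.027 m·K/W
  R'_aerogel blanket = ln(0.0473/0.0309)/(2πk) = 0.4258/(2π·0.0167) = 4.058 m·K/W
  R'_conv,out = 1/(2πr h) = 1/(2π·0.0473·17.8) = 0.1890 m·K/W
ΣR = 0.007261 + 8.352×10^-5 + 2.027 + 4.058 + 0.1890 = 6.281 m·K/W
Q' = ΔT/ΣR = (6.63 °C − 25 °C)/6.281 = -2.925 W/m
From the inner boundary to the cellular glass/aerogel blanket interface, ΣR_partial = 2.034 m·K/W.
T_interface = T_in − Q'·ΣR_partial = 6.63 °C − (-2.925)(2.034) = 12.6 °C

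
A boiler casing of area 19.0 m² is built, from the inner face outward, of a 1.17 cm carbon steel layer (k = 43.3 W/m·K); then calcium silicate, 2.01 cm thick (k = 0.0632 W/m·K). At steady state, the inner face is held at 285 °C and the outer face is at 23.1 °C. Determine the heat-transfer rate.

Q = 15600 W

Series thermal resistances, inner to outer:
  R_carbon steel = L/(kA) = 0.0117/(43.3·19.0) = 1.422×10^-5 K/W
  R_calcium silicate = L/(kA) = 0.0201/(0.0632·19.0) = 0.01674 K/W
ΣR = 1.422×10^-5 + 0.01674 = 0.01675 K/W
Q = ΔT/ΣR = (285 °C − 23.1 °C)/0.01675 = 15600 W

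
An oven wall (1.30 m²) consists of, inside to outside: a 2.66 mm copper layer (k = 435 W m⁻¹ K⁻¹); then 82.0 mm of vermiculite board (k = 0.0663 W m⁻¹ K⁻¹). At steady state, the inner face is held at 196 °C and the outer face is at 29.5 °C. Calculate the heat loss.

Series thermal resistances, inner to outer:
  R_copper = L/(kA) = 0.00266/(435·1.30) = 4.704×10^-6 K/W
  R_vermiculite board = L/(kA) = 0.0820/(0.0663·1.30) = 0.9514 K/W
ΣR = 4.704×10^-6 + 0.9514 = 0.9514 K/W
Q = ΔT/ΣR = (196 °C − 29.5 °C)/0.9514 = 175 W

Q = 175 W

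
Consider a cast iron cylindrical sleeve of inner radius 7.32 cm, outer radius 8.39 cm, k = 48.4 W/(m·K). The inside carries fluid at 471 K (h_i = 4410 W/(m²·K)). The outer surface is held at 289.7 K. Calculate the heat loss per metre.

Treat each layer as a resistance in series:
  R'_conv,in = 1/(2πr h) = 1/(2π·0.0732·4410) = 4.930×10^-4 m·K/W
  R'_cast iron = ln(0.0839/0.0732)/(2πk) = 0.1364/(2π·48.4) = 4.486×10^-4 m·K/W
ΣR = 4.930×10^-4 + 4.486×10^-4 = 9.416×10^-4 m·K/W
Q' = ΔT/ΣR = (471 K − 289.7 K)/9.416×10^-4 = 1.93×10^5 W/m

Q' = 1.93×10^5 W/m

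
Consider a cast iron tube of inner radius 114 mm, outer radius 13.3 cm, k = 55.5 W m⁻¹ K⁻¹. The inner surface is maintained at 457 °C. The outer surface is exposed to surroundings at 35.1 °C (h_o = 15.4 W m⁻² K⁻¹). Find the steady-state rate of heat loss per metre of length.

Series thermal resistances, inner to outer:
  R'_cast iron = ln(0.133/0.114)/(2πk) = 0.1542/(2π·55.5) = 4.421×10^-4 m·K/W
  R'_conv,out = 1/(2πr h) = 1/(2π·0.133·15.4) = 0.07770 m·K/W
ΣR = 4.421×10^-4 + 0.07770 = 0.07814 m·K/W
Q' = ΔT/ΣR = (457 °C − 35.1 °C)/0.07814 = 5400 W/m

Q' = 5.40 kW/m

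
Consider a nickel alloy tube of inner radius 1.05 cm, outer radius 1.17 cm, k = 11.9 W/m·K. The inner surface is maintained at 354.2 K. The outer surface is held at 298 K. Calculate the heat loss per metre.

Q' = 38.8 kW/m

Q' = 2πk·ΔT/ln(r₂/r₁) = 2π × 11.9 × 56.2 / ln(0.0117/0.0105) = 38800 W/m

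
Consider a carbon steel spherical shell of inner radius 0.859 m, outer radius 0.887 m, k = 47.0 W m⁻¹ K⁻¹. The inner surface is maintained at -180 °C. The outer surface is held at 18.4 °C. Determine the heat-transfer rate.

Q = 3190 kW

Q = 4πk·ΔT/(1/r₁ − 1/r₂) = 4π × 47.0 × 198.4 / (1/0.859 − 1/0.887) = 3.19×10^6 W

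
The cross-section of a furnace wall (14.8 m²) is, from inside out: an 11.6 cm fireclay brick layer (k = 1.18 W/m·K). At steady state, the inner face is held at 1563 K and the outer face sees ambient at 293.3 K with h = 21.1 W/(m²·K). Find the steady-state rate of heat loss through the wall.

Series thermal resistances, inner to outer:
  R_fireclay brick = L/(kA) = 0.116/(1.18·14.8) = 0.006642 K/W
  R_conv,out = 1/(hA) = 1/(21.1·14.8) = 0.003202 K/W
ΣR = 0.006642 + 0.003202 = 0.009844 K/W
Q = ΔT/ΣR = (1563 K − 293.3 K)/0.009844 = 1.29×10^5 W

Q = 1.29×10^5 W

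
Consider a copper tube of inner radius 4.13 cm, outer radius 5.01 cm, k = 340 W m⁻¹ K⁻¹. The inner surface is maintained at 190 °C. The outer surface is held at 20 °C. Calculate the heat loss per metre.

Q' = 1880 kW/m

Q' = 2πk·ΔT/ln(r₂/r₁) = 2π × 340 × 170 / ln(0.0501/0.0413) = 1.88×10^6 W/m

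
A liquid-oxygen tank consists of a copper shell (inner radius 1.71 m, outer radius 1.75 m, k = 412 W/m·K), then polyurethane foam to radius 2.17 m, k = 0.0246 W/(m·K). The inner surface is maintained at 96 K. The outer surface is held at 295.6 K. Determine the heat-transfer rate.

Treat each layer as a resistance in series:
  R_copper = (1/1.71 − 1/1.75)/(4πk) = 0.01337/(4π·412) = 2.582×10^-6 K/W
  R_polyurethane foam = (1/1.75 − 1/2.17)/(4πk) = 0.1106/(4π·0.0246) = 0.3578 K/W
ΣR = 2.582×10^-6 + 0.3578 = 0.3578 K/W
Q = ΔT/ΣR = (96 K − 295.6 K)/0.3578 = -558 W
(Negative Q ⇒ heat flows inward; heat gain = 558 W.)

Q = 558 W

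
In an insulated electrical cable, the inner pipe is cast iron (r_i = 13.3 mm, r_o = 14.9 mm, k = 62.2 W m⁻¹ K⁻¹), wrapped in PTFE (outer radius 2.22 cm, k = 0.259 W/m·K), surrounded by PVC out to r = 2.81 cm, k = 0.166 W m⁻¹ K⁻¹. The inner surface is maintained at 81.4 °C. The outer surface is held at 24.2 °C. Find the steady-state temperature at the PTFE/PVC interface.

Series thermal resistances, inner to outer:
  R'_cast iron = ln(0.0149/0.0133)/(2πk) = 0.1136/(2π·62.2) = 2.907×10^-4 m·K/W
  R'_PTFE = ln(0.0222/0.0149)/(2πk) = 0.3987/(2π·0.259) = 0.2450 m·K/W
  R'_PVC = ln(0.0281/0.0222)/(2πk) = 0.2357/(2π·0.166) = 0.2260 m·K/W
ΣR = 2.907×10^-4 + 0.2450 + 0.2260 = 0.4713 m·K/W
Q' = ΔT/ΣR = (81.4 °C − 24.2 °C)/0.4713 = 121.4 W/m
From the inner boundary to the PTFE/PVC interface, ΣR_partial = 0.2453 m·K/W.
T_interface = T_in − Q'·ΣR_partial = 81.4 °C − (121.4)(0.2453) = 51.6 °C

T = 51.6 °C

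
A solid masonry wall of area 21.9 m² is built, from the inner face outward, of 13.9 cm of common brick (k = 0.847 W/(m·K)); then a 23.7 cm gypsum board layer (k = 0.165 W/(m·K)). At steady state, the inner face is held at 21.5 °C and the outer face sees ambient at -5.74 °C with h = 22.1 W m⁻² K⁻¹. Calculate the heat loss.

Resistance network (inner→outer):
  R_common brick = L/(kA) = 0.139/(0.847·21.9) = 0.007494 K/W
  R_gypsum board = L/(kA) = 0.237/(0.165·21.9) = 0.06559 K/W
  R_conv,out = 1/(hA) = 1/(22.1·21.9) = 0.002066 K/W
ΣR = 0.007494 + 0.06559 + 0.002066 = 0.07515 K/W
Q = ΔT/ΣR = (21.5 °C − -5.74 °C)/0.07515 = 362 W

Q = 362 W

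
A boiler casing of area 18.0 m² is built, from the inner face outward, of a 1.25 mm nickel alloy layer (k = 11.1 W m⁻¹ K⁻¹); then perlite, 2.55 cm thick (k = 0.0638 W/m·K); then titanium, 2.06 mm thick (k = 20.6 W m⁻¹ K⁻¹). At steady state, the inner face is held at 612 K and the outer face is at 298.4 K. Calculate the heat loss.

Q = 14100 W

Series thermal resistances, inner to outer:
  R_nickel alloy = L/(kA) = 0.00125/(11.1·18.0) = 6.256×10^-6 K/W
  R_perlite = L/(kA) = 0.0255/(0.0638·18.0) = 0.02220 K/W
  R_titanium = L/(kA) = 0.00206/(20.6·18.0) = 5.556×10^-6 K/W
ΣR = 6.256×10^-6 + 0.02220 + 5.556×10^-6 = 0.02221 K/W
Q = ΔT/ΣR = (612 K − 298.4 K)/0.02221 = 14100 W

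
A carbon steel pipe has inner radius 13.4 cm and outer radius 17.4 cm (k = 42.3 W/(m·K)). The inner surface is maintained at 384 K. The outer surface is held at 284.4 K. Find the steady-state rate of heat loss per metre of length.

Q' = 2πk·ΔT/ln(r₂/r₁) = 2π × 42.3 × 99.6 / ln(0.174/0.134) = 1.01×10^5 W/m

Q' = 101 kW/m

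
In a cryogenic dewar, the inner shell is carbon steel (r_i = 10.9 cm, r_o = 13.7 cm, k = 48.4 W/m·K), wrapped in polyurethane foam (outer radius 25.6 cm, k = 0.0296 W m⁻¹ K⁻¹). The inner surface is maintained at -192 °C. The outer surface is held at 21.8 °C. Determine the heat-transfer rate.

Resistance network (inner→outer):
  R_carbon steel = (1/0.109 − 1/0.137)/(4πk) = 1.875/(4π·48.4) = 0.003083 K/W
  R_polyurethane foam = (1/0.137 − 1/0.256)/(4πk) = 3.393/(4π·0.0296) = 9.122 K/W
ΣR = 0.003083 + 9.122 = 9.125 K/W
Q = ΔT/ΣR = (-192 °C − 21.8 °C)/9.125 = -23.4 W
(Negative Q ⇒ heat flows inward; heat gain = 23.4 W.)

Q = 23.4 W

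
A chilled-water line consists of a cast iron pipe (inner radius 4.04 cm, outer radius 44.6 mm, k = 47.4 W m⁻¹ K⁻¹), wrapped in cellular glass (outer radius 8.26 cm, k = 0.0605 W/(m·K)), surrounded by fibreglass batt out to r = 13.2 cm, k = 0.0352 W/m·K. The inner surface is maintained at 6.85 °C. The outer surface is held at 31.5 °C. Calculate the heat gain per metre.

Q' = 6.59 W/m

Treat each layer as a resistance in series:
  R'_cast iron = ln(0.0446/0.0404)/(2πk) = 0.09890/(2π·47.4) = 3.321×10^-4 m·K/W
  R'_cellular glass = ln(0.0826/0.0446)/(2πk) = 0.6163/(2π·0.0605) = 1.621 m·K/W
  R'_fibreglass batt = ln(0.132/0.0826)/(2πk) = 0.4688/(2π·0.0352) = 2.120 m·K/W
ΣR = 3.321×10^-4 + 1.621 + 2.120 = 3.741 m·K/W
Q' = ΔT/ΣR = (6.85 °C − 31.5 °C)/3.741 = -6.59 W/m
(Negative Q' ⇒ heat flows inward; heat gain = 6.59 W/m.)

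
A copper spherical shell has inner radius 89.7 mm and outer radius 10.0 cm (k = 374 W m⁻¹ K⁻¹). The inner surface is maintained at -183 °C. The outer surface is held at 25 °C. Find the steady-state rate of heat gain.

Q = 8.51×10^5 W

Q = 4πk·ΔT/(1/r₁ − 1/r₂) = 4π × 374 × 208 / (1/0.0897 − 1/0.100) = 8.51×10^5 W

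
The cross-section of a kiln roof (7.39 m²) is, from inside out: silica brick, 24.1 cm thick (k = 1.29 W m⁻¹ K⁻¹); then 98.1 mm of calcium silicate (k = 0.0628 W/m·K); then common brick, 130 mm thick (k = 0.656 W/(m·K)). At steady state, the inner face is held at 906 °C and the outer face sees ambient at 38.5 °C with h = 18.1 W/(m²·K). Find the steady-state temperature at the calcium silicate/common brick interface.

Treat each layer as a resistance in series:
  R_silica brick = L/(kA) = 0.241/(1.29·7.39) = 0.02528 K/W
  R_calcium silicate = L/(kA) = 0.0981/(0.0628·7.39) = 0.2114 K/W
  R_common brick = L/(kA) = 0.130/(0.656·7.39) = 0.02682 K/W
  R_conv,out = 1/(hA) = 1/(18.1·7.39) = 0.007476 K/W
ΣR = 0.02528 + 0.2114 + 0.02682 + 0.007476 = 0.2710 K/W
Q = ΔT/ΣR = (906 °C − 38.5 °C)/0.2710 = 3201 W
From the inner boundary to the calcium silicate/common brick interface, ΣR_partial = 0.2367 K/W.
T_interface = T_in − Q·ΣR_partial = 906 °C − (3201)(0.2367) = 148 °C

T = 148 °C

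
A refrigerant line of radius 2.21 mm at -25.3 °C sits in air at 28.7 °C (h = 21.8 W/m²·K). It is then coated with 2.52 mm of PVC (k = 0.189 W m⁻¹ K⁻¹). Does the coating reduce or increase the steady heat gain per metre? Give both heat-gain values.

increases: 16.3 → 24.7 W/m

Critical radius for a cylinder: r_cr = k/h = 0.00867 m = 0.867 cm.
Outer radius after coating: r₂ = 0.00221 + 0.00252 = 0.00473 m.
Since r₁ < r_cr and r₂ ≤ r_cr, the coating moves toward the maximum at r_cr — heat gain rises.
Bare: R = 1/(2πr₁h) = 3.303 m·K/W; Q = 54/3.303 = 16.3 W/m.
Coated: R = R_cond + R_conv = 2.184 m·K/W; Q = 54/2.184 = 24.7 W/m.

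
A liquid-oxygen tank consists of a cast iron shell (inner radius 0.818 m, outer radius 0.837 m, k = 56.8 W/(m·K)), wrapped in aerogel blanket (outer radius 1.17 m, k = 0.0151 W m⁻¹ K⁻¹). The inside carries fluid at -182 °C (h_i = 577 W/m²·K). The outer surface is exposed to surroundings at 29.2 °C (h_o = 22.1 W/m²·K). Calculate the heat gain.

Resistance network (inner→outer):
  R_conv,in = 1/(4πr²h) = 1/(4π·0.818²·577) = 2.061×10^-4 K/W
  R_cast iron = (1/0.818 − 1/0.837)/(4πk) = 0.02775/(4π·56.8) = 3.888×10^-5 K/W
  R_aerogel blanket = (1/0.837 − 1/1.17)/(4πk) = 0.3400/(4π·0.0151) = 1.792 K/W
  R_conv,out = 1/(4πr²h) = 1/(4π·1.17²·22.1) = 0.002630 K/W
ΣR = 2.061×10^-4 + 3.888×10^-5 + 1.792 + 0.002630 = 1.795 K/W
Q = ΔT/ΣR = (-182 °C − 29.2 °C)/1.795 = -118 W
(Negative Q ⇒ heat flows inward; heat gain = 118 W.)

Q = 118 W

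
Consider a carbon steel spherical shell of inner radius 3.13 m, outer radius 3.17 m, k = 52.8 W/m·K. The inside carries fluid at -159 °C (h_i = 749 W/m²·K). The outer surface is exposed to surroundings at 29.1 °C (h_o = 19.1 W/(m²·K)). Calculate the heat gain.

Q = 436 kW

Series thermal resistances, inner to outer:
  R_conv,in = 1/(4πr²h) = 1/(4π·3.13²·749) = 1.084×10^-5 K/W
  R_carbon steel = (1/3.13 − 1/3.17)/(4πk) = 0.004031/(4π·52.8) = 6.076×10^-6 K/W
  R_conv,out = 1/(4πr²h) = 1/(4π·3.17²·19.1) = 4.146×10^-4 K/W
ΣR = 1.084×10^-5 + 6.076×10^-6 + 4.146×10^-4 = 4.315×10^-4 K/W
Q = ΔT/ΣR = (-159 °C − 29.1 °C)/4.315×10^-4 = -4.36×10^5 W
(Negative Q ⇒ heat flows inward; heat gain = 4.36×10^5 W.)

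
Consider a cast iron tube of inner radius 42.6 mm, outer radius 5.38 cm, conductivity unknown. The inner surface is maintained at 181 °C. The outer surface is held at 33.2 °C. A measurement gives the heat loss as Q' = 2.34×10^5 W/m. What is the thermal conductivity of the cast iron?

k = 58.8 W/m·K

ΣR = ΔT/Q' = |181 − 33.2|/2.34×10^5 = 6.316×10^-4 m·K/W
ln(r₂/r₁)/(2πk) = 6.316×10^-4 ⇒ k = 0.2334/(2π·6.316×10^-4) = 58.8 W/m·K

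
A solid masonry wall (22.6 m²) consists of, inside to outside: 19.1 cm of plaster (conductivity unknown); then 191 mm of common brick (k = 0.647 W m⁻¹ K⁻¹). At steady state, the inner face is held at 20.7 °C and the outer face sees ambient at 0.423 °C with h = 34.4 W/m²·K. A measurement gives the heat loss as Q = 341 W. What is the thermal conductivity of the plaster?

ΣR = ΔT/Q = |20.7 − 0.423|/341 = 0.05946 K/W
Known resistances:
  R_common brick = L/(kA) = 0.191/(0.647·22.6) = 0.01306 K/W
  R_conv,out = 1/(hA) = 1/(34.4·22.6) = 0.001286 K/W
R_plaster = ΣR − ΣR_known = 0.05946 − 0.01435 = 0.04511 K/W
L/(kA) = 0.04511 ⇒ k = 0.191/(0.04511·22.6) = 0.187 W/m·K

k = 0.187 W/m·K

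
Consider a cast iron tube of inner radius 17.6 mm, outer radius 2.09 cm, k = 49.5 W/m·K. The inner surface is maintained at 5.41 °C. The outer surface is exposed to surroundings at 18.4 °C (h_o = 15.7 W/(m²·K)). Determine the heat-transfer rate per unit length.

Resistance network (inner→outer):
  R'_cast iron = ln(0.0209/0.0176)/(2πk) = 0.1719/(2π·49.5) = 5.525×10^-4 m·K/W
  R'_conv,out = 1/(2πr h) = 1/(2π·0.0209·15.7) = 0.4850 m·K/W
ΣR = 5.525×10^-4 + 0.4850 = 0.4856 m·K/W
Q' = ΔT/ΣR = (5.41 °C − 18.4 °C)/0.4856 = -26.8 W/m
(Negative Q' ⇒ heat flows inward; heat gain = 26.8 W/m.)

Q' = 26.8 W/m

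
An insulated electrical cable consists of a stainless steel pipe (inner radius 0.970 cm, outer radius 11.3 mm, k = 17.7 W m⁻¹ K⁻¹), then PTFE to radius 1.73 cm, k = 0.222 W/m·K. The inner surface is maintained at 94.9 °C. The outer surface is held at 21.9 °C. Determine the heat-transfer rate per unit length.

Q' = 238 W/m

Resistance network (inner→outer):
  R'_stainless steel = ln(0.0113/0.00970)/(2πk) = 0.1527/(2π·17.7) = 0.001373 m·K/W
  R'_PTFE = ln(0.0173/0.0113)/(2πk) = 0.4259/(2π·0.222) = 0.3053 m·K/W
ΣR = 0.001373 + 0.3053 = 0.3067 m·K/W
Q' = ΔT/ΣR = (94.9 °C − 21.9 °C)/0.3067 = 238 W/m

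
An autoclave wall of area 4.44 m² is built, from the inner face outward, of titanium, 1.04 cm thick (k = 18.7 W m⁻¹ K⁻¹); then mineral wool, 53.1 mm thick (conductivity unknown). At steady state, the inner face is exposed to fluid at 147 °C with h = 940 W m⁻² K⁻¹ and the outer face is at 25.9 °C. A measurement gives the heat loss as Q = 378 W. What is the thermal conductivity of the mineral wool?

ΣR = ΔT/Q = |147 − 25.9|/378 = 0.3204 K/W
Known resistances:
  R_conv,in = 1/(hA) = 1/(940·4.44) = 2.396×10^-4 K/W
  R_titanium = L/(kA) = 0.0104/(18.7·4.44) = 1.253×10^-4 K/W
R_mineral wool = ΣR − ΣR_known = 0.3204 − 3.649×10^-4 = 0.3200 K/W
L/(kA) = 0.3200 ⇒ k = 0.0531/(0.3200·4.44) = 0.0374 W/m·K

k = 0.0374 W/m·K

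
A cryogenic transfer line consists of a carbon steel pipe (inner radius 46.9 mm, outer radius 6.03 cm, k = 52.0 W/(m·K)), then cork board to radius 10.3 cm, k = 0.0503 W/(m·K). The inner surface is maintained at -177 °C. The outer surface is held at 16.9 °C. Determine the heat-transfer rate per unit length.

Resistance network (inner→outer):
  R'_carbon steel = ln(0.0603/0.0469)/(2πk) = 0.2513/(2π·52.0) = 7.692×10^-4 m·K/W
  R'_cork board = ln(0.103/0.0603)/(2πk) = 0.5354/(2π·0.0503) = 1.694 m·K/W
ΣR = 7.692×10^-4 + 1.694 = 1.695 m·K/W
Q' = ΔT/ΣR = (-177 °C − 16.9 °C)/1.695 = -114 W/m
(Negative Q' ⇒ heat flows inward; heat gain = 114 W/m.)

Q' = 114 W/m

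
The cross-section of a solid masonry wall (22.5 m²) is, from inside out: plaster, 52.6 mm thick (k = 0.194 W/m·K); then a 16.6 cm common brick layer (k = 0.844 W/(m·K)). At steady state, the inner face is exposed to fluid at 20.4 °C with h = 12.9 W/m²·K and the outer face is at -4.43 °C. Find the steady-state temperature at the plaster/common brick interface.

Resistance network (inner→outer):
  R_conv,in = 1/(hA) = 1/(12.9·22.5) = 0.003445 K/W
  R_plaster = L/(kA) = 0.0526/(0.194·22.5) = 0.01205 K/W
  R_common brick = L/(kA) = 0.166/(0.844·22.5) = 0.008741 K/W
ΣR = 0.003445 + 0.01205 + 0.008741 = 0.02424 K/W
Q = ΔT/ΣR = (20.4 °C − -4.43 °C)/0.02424 = 1024 W
From the inner boundary to the plaster/common brick interface, ΣR_partial = 0.01550 K/W.
T_interface = T_in − Q·ΣR_partial = 20.4 °C − (1024)(0.01550) = 4.53 °C

T = 4.53 °C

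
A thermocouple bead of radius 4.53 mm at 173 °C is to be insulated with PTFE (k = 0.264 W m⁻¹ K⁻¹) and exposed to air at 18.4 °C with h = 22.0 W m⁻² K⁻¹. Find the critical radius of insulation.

For a sphere, r_cr = 2k_ins/h = 2·0.264/22.0 = 0.0240 m = 2.40 cm

r_cr = 2.40 cm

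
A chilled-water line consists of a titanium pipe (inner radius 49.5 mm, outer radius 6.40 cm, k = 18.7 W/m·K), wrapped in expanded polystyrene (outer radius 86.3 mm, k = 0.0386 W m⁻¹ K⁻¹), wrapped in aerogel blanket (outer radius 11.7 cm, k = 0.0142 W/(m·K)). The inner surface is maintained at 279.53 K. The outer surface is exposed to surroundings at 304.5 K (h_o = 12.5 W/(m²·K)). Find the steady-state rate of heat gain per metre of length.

Resistance network (inner→outer):
  R'_titanium = ln(0.0640/0.0495)/(2πk) = 0.2569/(2π·18.7) = 0.002187 m·K/W
  R'_expanded polystyrene = ln(0.0863/0.0640)/(2πk) = 0.2989/(2π·0.0386) = 1.233 m·K/W
  R'_aerogel blanket = ln(0.117/0.0863)/(2πk) = 0.3043/(2π·0.0142) = 3.411 m·K/W
  R'_conv,out = 1/(2πr h) = 1/(2π·0.117·12.5) = 0.1088 m·K/W
ΣR = 0.002187 + 1.233 + 3.411 + 0.1088 = 4.755 m·K/W
Q' = ΔT/ΣR = (279.53 K − 304.5 K)/4.755 = -5.25 W/m
(Negative Q' ⇒ heat flows inward; heat gain = 5.25 W/m.)

Q' = 5.25 W/m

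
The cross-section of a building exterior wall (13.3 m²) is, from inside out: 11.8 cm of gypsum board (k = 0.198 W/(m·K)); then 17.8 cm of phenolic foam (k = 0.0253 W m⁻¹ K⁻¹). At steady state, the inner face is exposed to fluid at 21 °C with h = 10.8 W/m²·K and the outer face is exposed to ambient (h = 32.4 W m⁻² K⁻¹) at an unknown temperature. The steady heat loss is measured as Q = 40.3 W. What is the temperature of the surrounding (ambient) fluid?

Series resistances:
  R_conv,in = 1/(hA) = 1/(10.8·13.3) = 0.006962 K/W
  R_gypsum board = L/(kA) = 0.118/(0.198·13.3) = 0.04481 K/W
  R_phenolic foam = L/(kA) = 0.178/(0.0253·13.3) = 0.5290 K/W
  R_conv,out = 1/(hA) = 1/(32.4·13.3) = 0.002321 K/W
ΣR = 0.5831 K/W
ΔT = Q·ΣR = 40.3 × 0.5831 = 23.50 K
Heat flows outward, so T_out = T_in − ΔT = 21 − 23.50 = -2.50 °C

T_out = -2.50 °C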